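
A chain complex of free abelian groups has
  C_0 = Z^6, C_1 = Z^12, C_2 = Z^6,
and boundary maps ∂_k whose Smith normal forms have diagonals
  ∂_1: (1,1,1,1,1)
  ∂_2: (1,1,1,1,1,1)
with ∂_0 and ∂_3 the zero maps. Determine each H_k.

H_0: b_0 = 6 − 0 − 5 = 1; torsion from ∂_1 factors > 1: none. So H_0 ≅ Z.
H_1: b_1 = 12 − 5 − 6 = 1; torsion from ∂_2 factors > 1: none. So H_1 ≅ Z.
H_2: b_2 = 6 − 6 − 0 = 0; torsion from ∂_3 factors > 1: none. So H_2 ≅ 0.

H_0 ≅ Z,  H_1 ≅ Z,  H_2 = 0.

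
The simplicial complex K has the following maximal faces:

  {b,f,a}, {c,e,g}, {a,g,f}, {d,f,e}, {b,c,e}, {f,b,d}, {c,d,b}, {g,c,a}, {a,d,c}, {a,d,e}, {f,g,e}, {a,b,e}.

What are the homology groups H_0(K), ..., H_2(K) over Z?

Take the total order a < b < c < d < e < f < g on the vertex set. Then K (dimension 2) consists of the simplices:

  0-simplices (7): a, b, c, d, e, f, g
  1-simplices (18): ab, ac, ad, ae, af, ag, bc, bd, be, bf, cd, ce, cg, de, df, ef, eg, fg
  2-simplices (12): abe, abf, acd, acg, ade, afg, bcd, bce, bdf, ceg, def, efg

giving chain groups C_0 ≅ Z^7, C_1 ≅ Z^18, C_2 ≅ Z^12.

Boundary ∂_1: C_1 → C_0 maps an edge to its endpoints' difference, ∂[p,q] = q − p. For instance
  ∂bd = d − b.
As a 7×18 matrix over Z this has rank 6, with invariant factors (1,1,1,1,1,1).

∂_2: C_2 → C_1 sends each 2-simplex [p,q,r] to [q,r] − [p,r] + [p,q]. For instance
  ∂efg = fg − eg + ef,
  ∂bcd = cd − bd + bc.
The 18×12 boundary matrix has rank 12 and Smith normal form diag(1,1,1,1,1,1,1,1,1,1,1,2).

Now H_k = ker ∂_k / im ∂_{k+1}, so:

  H_0: rank C_0 − rank ∂_1 = 7 − 6 = 1, and the invariant factors of ∂_1 are all 1, so H_0 ≅ Z.
  H_1: rank ker ∂_1 − rank ∂_2 = (18 − 6) − 12 = 0, and ∂_2 has invariant factor 2 > 1, so H_1 ≅ Z/2.
  H_2: rank ker ∂_2 − rank ∂_3 = (12 − 12) − 0 = 0, and there is no ∂_3, so H_2 ≅ 0.

As a check, the Euler characteristic is 7 − 18 + 12 = 1, which agrees with 1 − 0 + 0 = 1.
(K is a triangulation of the real projective plane RP^2.)

H_0 ≅ Z,  H_1 ≅ Z/2,  H_2 = 0.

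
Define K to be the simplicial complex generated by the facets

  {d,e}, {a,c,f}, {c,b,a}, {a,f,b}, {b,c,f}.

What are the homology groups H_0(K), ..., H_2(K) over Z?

We work with the vertex ordering a < b < c < d < e < f. The simplices of K, each written with vertices in increasing order, are:

  0-simplices (6): a, b, c, d, e, f
  1-simplices (7): ab, ac, af, bc, bf, cf, de
  2-simplices (4): abc, abf, acf, bcf

Hence C_0 ≅ Z^6, C_1 ≅ Z^7, C_2 ≅ Z^4.

∂_1: C_1 → C_0 maps an edge to its endpoints' difference, ∂[p,q] = q − p. For instance
  ∂ab = b − a.
As a 6×7 matrix over Z this has rank 4, with invariant factors (1,1,1,1).

∂_2: C_2 → C_1 acts by ∂[p,q,r] = [q,r] − [p,r] + [p,q]. For instance
  ∂acf = cf − af + ac,
  ∂bcf = cf − bf + bc.
This gives a 7×4 integer matrix of rank 3; reducing to Smith normal form yields diagonal entries (1,1,1).

From H_k ≅ ker(∂_k) / im(∂_{k+1}) we obtain:

  H_0: rank C_0 − rank ∂_1 = 6 − 4 = 2, and the invariant factors of ∂_1 are all 1, so H_0 ≅ Z^2.
  H_1: rank ker ∂_1 − rank ∂_2 = (7 − 4) − 3 = 0, and the invariant factors of ∂_2 are all 1, so H_1 ≅ 0.
  H_2: rank ker ∂_2 − rank ∂_3 = (4 − 3) − 0 = 1, and there is no ∂_3, so H_2 ≅ Z.

As a check, the Euler characteristic is 6 − 7 + 4 = 3, which agrees with 2 − 0 + 1 = 3.

H_0 ≅ Z^2,  H_1 = 0,  H_2 ≅ Z.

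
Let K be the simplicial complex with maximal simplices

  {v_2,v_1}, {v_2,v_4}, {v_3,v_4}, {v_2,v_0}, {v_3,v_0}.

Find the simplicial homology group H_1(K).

H_1 ≅ Z.

Fix the vertex order v_0 < v_1 < v_2 < v_3 < v_4 and write every simplex with vertices in increasing order. Then dim K = 1 and the simplices of K are:

  0-simplices (5): [v_0], [v_1], [v_2], [v_3], [v_4]
  1-simplices (5): [v_0,v_2], [v_0,v_3], [v_1,v_2], [v_2,v_4], [v_3,v_4]

so the chain groups are C_0 ≅ Z^5, C_1 ≅ Z^5.

Boundary ∂_1: C_1 → C_0 sends each edge [p,q] (with p < q) to q − p. For instance
  ∂[v_0,v_2] = [v_2] − [v_0].
The 5×5 boundary matrix has rank 4 and Smith normal form diag(1,1,1,1).

Now H_k = ker ∂_k / im ∂_{k+1}, so:

  H_1: rank ker ∂_1 − rank ∂_2 = (5 − 4) − 0 = 1, and there is no ∂_2, so H_1 = Z.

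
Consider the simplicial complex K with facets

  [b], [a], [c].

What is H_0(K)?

H_0 = Z^3.

We work with the vertex ordering a < b < c. The simplices of K, each written with vertices in increasing order, are:

  0-simplices (3): a, b, c

so the chain groups are C_0 ≅ Z^3.

Computing H_k = (kernel of ∂_k) / (image of ∂_{k+1}):

  H_0: rank C_0 − rank ∂_1 = 3 − 0 = 3, and there is no ∂_1, so H_0 = Z^3.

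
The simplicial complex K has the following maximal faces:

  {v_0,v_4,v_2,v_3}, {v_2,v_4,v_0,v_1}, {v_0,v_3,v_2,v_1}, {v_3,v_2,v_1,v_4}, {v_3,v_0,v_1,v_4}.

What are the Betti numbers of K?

b_0 = 1, b_1 = 0, b_2 = 0, b_3 = 1.

Take the total order v_0 < v_1 < v_2 < v_3 < v_4 on the vertex set. Then K (dimension 3) consists of the simplices:

  0-simplices (5): [v_0], [v_1], [v_2], [v_3], [v_4]
  1-simplices (10): [v_0,v_1], [v_0,v_2], [v_0,v_3], [v_0,v_4], [v_1,v_2], [v_1,v_3], [v_1,v_4], [v_2,v_3], [v_2,v_4], [v_3,v_4]
  2-simplices (10): [v_0,v_1,v_2], [v_0,v_1,v_3], [v_0,v_1,v_4], [v_0,v_2,v_3], [v_0,v_2,v_4], [v_0,v_3,v_4], [v_1,v_2,v_3], [v_1,v_2,v_4], [v_1,v_3,v_4], [v_2,v_3,v_4]
  3-simplices (5): [v_0,v_1,v_2,v_3], [v_0,v_1,v_2,v_4], [v_0,v_1,v_3,v_4], [v_0,v_2,v_3,v_4], [v_1,v_2,v_3,v_4]

Hence C_0 ≅ Z^5, C_1 ≅ Z^10, C_2 ≅ Z^10, C_3 ≅ Z^5.

The boundary map ∂_1: C_1 → C_0 is given by ∂[p,q] = [q] − [p]. For instance
  ∂[v_0,v_2] = [v_2] − [v_0].
The 5×10 boundary matrix has rank 4 and Smith normal form diag(1,1,1,1).

Boundary ∂_2: C_2 → C_1 maps a triangle to the signed sum of its edges. For instance
  ∂[v_1,v_3,v_4] = [v_3,v_4] − [v_1,v_4] + [v_1,v_3],
  ∂[v_0,v_1,v_3] = [v_1,v_3] − [v_0,v_3] + [v_0,v_1].
The 10×10 boundary matrix has rank 6 and Smith normal form diag(1,1,1,1,1,1).

Boundary ∂_3: C_3 → C_2 sends each 3-simplex σ to the alternating sum Σ_i (−1)^i (σ with its i-th vertex removed). For instance
  ∂[v_0,v_1,v_2,v_4] = [v_1,v_2,v_4] − [v_0,v_2,v_4] + [v_0,v_1,v_4] − [v_0,v_1,v_2],
  ∂[v_1,v_2,v_3,v_4] = [v_2,v_3,v_4] − [v_1,v_3,v_4] + [v_1,v_2,v_4] − [v_1,v_2,v_3].
As a 10×5 matrix over Z this has rank 4, with invariant factors (1,1,1,1).

From H_k ≅ ker(∂_k) / im(∂_{k+1}) we obtain:

  H_0: rank C_0 − rank ∂_1 = 5 − 4 = 1, and the invariant factors of ∂_1 are all 1, so H_0 ≅ Z.
  H_1: rank ker ∂_1 − rank ∂_2 = (10 − 4) − 6 = 0, and the invariant factors of ∂_2 are all 1, so H_1 ≅ 0.
  H_2: rank ker ∂_2 − rank ∂_3 = (10 − 6) − 4 = 0, and the invariant factors of ∂_3 are all 1, so H_2 ≅ 0.
  H_3: rank ker ∂_3 − rank ∂_4 = (5 − 4) − 0 = 1, and there is no ∂_4, so H_3 ≅ Z.

Hence the Betti numbers are b_0 = 1, b_1 = 0, b_2 = 0, b_3 = 1.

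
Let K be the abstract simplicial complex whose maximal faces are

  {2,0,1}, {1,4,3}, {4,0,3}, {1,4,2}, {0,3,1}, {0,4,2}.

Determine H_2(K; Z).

H_2 ≅ Z.

Order the vertices as 0 < 1 < 2 < 3 < 4. Listing each simplex with vertices in this order, K has dimension 2 with simplices:

  0-simplices (5): [0], [1], [2], [3], [4]
  1-simplices (9): [0,1], [0,2], [0,3], [0,4], [1,2], [1,3], [1,4], [2,4], [3,4]
  2-simplices (6): [0,1,2], [0,1,3], [0,2,4], [0,3,4], [1,2,4], [1,3,4]

Hence C_0 ≅ Z^5, C_1 ≅ Z^9, C_2 ≅ Z^6.

∂_1: C_1 → C_0 maps an edge to its endpoints' difference, ∂[p,q] = q − p. For instance
  ∂[1,3] = [3] − [1].
This gives a 5×9 integer matrix of rank 4; reducing to Smith normal form yields diagonal entries (1,1,1,1).

The boundary map ∂_2: C_2 → C_1 acts by ∂[p,q,r] = [q,r] − [p,r] + [p,q]. For instance
  ∂[0,1,2] = [1,2] − [0,2] + [0,1],
  ∂[1,2,4] = [2,4] − [1,4] + [1,2].
As a 9×6 matrix over Z this has rank 5, with invariant factors (1,1,1,1,1).

Computing H_k = (kernel of ∂_k) / (image of ∂_{k+1}):

  H_2: rank ker ∂_2 − rank ∂_3 = (6 − 5) − 0 = 1, and there is no ∂_3, so H_2 = Z.

(K is a triangulation of the 2-sphere S^2.)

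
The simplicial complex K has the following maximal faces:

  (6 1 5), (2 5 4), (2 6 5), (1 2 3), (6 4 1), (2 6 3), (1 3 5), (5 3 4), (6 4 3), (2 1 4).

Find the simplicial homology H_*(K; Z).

Fix the vertex order 1 < 2 < 3 < 4 < 5 < 6 and write every simplex with vertices in increasing order. Then dim K = 2 and the simplices of K are:

  0-simplices (6): [1], [2], [3], [4], [5], [6]
  1-simplices (15): [1,2], [1,3], [1,4], [1,5], [1,6], [2,3], [2,4], [2,5], [2,6], [3,4], [3,5], [3,6], [4,5], [4,6], [5,6]
  2-simplices (10): [1,2,3], [1,2,4], [1,3,5], [1,4,6], [1,5,6], [2,3,6], [2,4,5], [2,5,6], [3,4,5], [3,4,6]

so the chain groups are C_0 ≅ Z^6, C_1 ≅ Z^15, C_2 ≅ Z^10.

The boundary map ∂_1: C_1 → C_0 is given by ∂[p,q] = [q] − [p]. For instance
  ∂[1,3] = [3] − [1].
The 6×15 boundary matrix has rank 5 and Smith normal form diag(1,1,1,1,1).

∂_2: C_2 → C_1 acts by ∂[p,q,r] = [q,r] − [p,r] + [p,q]. For instance
  ∂[3,4,5] = [4,5] − [3,5] + [3,4],
  ∂[1,3,5] = [3,5] − [1,5] + [1,3].
The 15×10 boundary matrix has rank 10 and Smith normal form diag(1,1,1,1,1,1,1,1,1,2).

From H_k ≅ ker(∂_k) / im(∂_{k+1}) we obtain:

  H_0: rank C_0 − rank ∂_1 = 6 − 5 = 1, and the invariant factors of ∂_1 are all 1, so H_0 = Z.
  H_1: rank ker ∂_1 − rank ∂_2 = (15 − 5) − 10 = 0, and ∂_2 has invariant factor 2 > 1, so H_1 = Z/2Z.
  H_2: rank ker ∂_2 − rank ∂_3 = (10 − 10) − 0 = 0, and there is no ∂_3, so H_2 = 0.

As a check, the Euler characteristic is 6 − 15 + 10 = 1, which agrees with 1 − 0 + 0 = 1.
(K is a triangulation of the real projective plane RP^2.)

H_0 ≅ Z,  H_1 ≅ Z/2Z,  H_2 = 0.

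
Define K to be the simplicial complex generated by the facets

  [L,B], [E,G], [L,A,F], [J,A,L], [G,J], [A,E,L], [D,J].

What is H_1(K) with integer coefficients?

Fix the vertex order A < B < D < E < F < G < J < L and write every simplex with vertices in increasing order. Then dim K = 2 and the simplices of K are:

  0-simplices (8): A, B, D, E, F, G, J, L
  1-simplices (11): AE, AF, AJ, AL, BL, DJ, EG, EL, FL, GJ, JL
  2-simplices (3): AEL, AFL, AJL

Hence C_0 ≅ Z^8, C_1 ≅ Z^11, C_2 ≅ Z^3.

∂_1: C_1 → C_0 sends each edge [p,q] (with p < q) to q − p. For instance
  ∂EG = G − E.
This gives a 8×11 integer matrix of rank 7; reducing to Smith normal form yields diagonal entries (1,1,1,1,1,1,1).

Boundary ∂_2: C_2 → C_1 sends each 2-simplex [p,q,r] to [q,r] − [p,r] + [p,q]. For instance
  ∂AFL = FL − AL + AF,
  ∂AEL = EL − AL + AE.
As a 11×3 matrix over Z this has rank 3, with invariant factors (1,1,1).

From H_k ≅ ker(∂_k) / im(∂_{k+1}) we obtain:

  H_1: rank ker ∂_1 − rank ∂_2 = (11 − 7) − 3 = 1, and the invariant factors of ∂_2 are all 1, so H_1 = Z.

H_1 ≅ Z.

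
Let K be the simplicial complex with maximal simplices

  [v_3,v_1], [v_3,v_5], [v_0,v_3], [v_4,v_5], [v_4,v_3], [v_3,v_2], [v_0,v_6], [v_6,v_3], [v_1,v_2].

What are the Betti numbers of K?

b_0 = 1, b_1 = 3.

We work with the vertex ordering v_0 < v_1 < v_2 < v_3 < v_4 < v_5 < v_6. The simplices of K, each written with vertices in increasing order, are:

  0-simplices (7): [v_0], [v_1], [v_2], [v_3], [v_4], [v_5], [v_6]
  1-simplices (9): [v_0,v_3], [v_0,v_6], [v_1,v_2], [v_1,v_3], [v_2,v_3], [v_3,v_4], [v_3,v_5], [v_3,v_6], [v_4,v_5]

Hence C_0 ≅ Z^7, C_1 ≅ Z^9.

Boundary ∂_1: C_1 → C_0 sends each edge [p,q] (with p < q) to q − p.
The 7×9 boundary matrix has rank 6 and Smith normal form diag(1,1,1,1,1,1).

Now H_k = ker ∂_k / im ∂_{k+1}, so:

  H_0: rank C_0 − rank ∂_1 = 7 − 6 = 1, and the invariant factors of ∂_1 are all 1, so H_0 = Z.
  H_1: rank ker ∂_1 − rank ∂_2 = (9 − 6) − 0 = 3, and there is no ∂_2, so H_1 = Z^3.

(K is a triangulation of a wedge of 3 circles.)

Hence the Betti numbers are b_0 = 1, b_1 = 3.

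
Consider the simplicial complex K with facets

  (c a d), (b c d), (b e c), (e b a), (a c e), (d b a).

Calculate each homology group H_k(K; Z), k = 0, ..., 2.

H_0 ≅ Z,  H_1 = 0,  H_2 ≅ Z.

We work with the vertex ordering a < b < c < d < e. The simplices of K, each written with vertices in increasing order, are:

  0-simplices (5): a, b, c, d, e
  1-simplices (9): ab, ac, ad, ae, bc, bd, be, cd, ce
  2-simplices (6): abd, abe, acd, ace, bcd, bce

so the chain groups are C_0 ≅ Z^5, C_1 ≅ Z^9, C_2 ≅ Z^6.

The boundary map ∂_1: C_1 → C_0 is given by ∂[p,q] = [q] − [p].
This gives a 5×9 integer matrix of rank 4; reducing to Smith normal form yields diagonal entries (1,1,1,1).

Boundary ∂_2: C_2 → C_1 maps a triangle to the signed sum of its edges. For instance
  ∂acd = cd − ad + ac,
  ∂ace = ce − ae + ac.
The 9×6 boundary matrix has rank 5 and Smith normal form diag(1,1,1,1,1).

Reading off H_k = ker ∂_k / im ∂_{k+1}:

  H_0: rank C_0 − rank ∂_1 = 5 − 4 = 1, and the invariant factors of ∂_1 are all 1, so H_0 = Z.
  H_1: rank ker ∂_1 − rank ∂_2 = (9 − 4) − 5 = 0, and the invariant factors of ∂_2 are all 1, so H_1 = 0.
  H_2: rank ker ∂_2 − rank ∂_3 = (6 − 5) − 0 = 1, and there is no ∂_3, so H_2 = Z.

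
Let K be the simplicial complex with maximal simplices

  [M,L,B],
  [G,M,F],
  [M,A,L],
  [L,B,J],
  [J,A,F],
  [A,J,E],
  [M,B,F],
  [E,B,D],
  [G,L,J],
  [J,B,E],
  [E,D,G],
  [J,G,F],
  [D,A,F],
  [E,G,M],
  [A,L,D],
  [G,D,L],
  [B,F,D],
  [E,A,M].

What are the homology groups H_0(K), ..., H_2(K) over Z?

We work with the vertex ordering A < B < D < E < F < G < J < L < M. The simplices of K, each written with vertices in increasing order, are:

  0-simplices (9): A, B, D, E, F, G, J, L, M
  1-simplices (27): AD, AE, AF, AJ, AL, AM, BD, BE, BF, BJ, BL, BM, DE, DF, DG, DL, EG, EJ, EM, FG, FJ, FM, GJ, GL, GM, JL, LM
  2-simplices (18): ADF, ADL, AEJ, AEM, AFJ, ALM, BDE, BDF, BEJ, BFM, BJL, BLM, DEG, DGL, EGM, FGJ, FGM, GJL

so the chain groups are C_0 ≅ Z^9, C_1 ≅ Z^27, C_2 ≅ Z^18.

The boundary map ∂_1: C_1 → C_0 is given by ∂[p,q] = [q] − [p].
This gives a 9×27 integer matrix of rank 8; reducing to Smith normal form yields diagonal entries (1,1,1,1,1,1,1,1).

Boundary ∂_2: C_2 → C_1 sends each 2-simplex [p,q,r] to [q,r] − [p,r] + [p,q]. For instance
  ∂AEM = EM − AM + AE,
  ∂FGJ = GJ − FJ + FG.
The 27×18 boundary matrix has rank 17 and Smith normal form diag(1,1,1,1,1,1,1,1,1,1,1,1,1,1,1,1,1).

Computing H_k = (kernel of ∂_k) / (image of ∂_{k+1}):

  H_0: rank C_0 − rank ∂_1 = 9 − 8 = 1, and the invariant factors of ∂_1 are all 1, so H_0 = Z.
  H_1: rank ker ∂_1 − rank ∂_2 = (27 − 8) − 17 = 2, and the invariant factors of ∂_2 are all 1, so H_1 = Z^2.
  H_2: rank ker ∂_2 − rank ∂_3 = (18 − 17) − 0 = 1, and there is no ∂_3, so H_2 = Z.

As a check, the Euler characteristic is 9 − 27 + 18 = 0, which agrees with 1 − 2 + 1 = 0.
(K is a triangulation of the torus T^2.)

H_0 = Z,  H_1 = Z^2,  H_2 = Z.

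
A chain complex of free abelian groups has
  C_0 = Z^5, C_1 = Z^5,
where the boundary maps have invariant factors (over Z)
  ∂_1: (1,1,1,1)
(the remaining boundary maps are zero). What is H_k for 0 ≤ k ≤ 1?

H_0 ≅ Z,  H_1 ≅ Z.

H_0: b_0 = 5 − 0 − 4 = 1; torsion from ∂_1 factors > 1: none. So H_0 ≅ Z.
H_1: b_1 = 5 − 4 − 0 = 1; torsion from ∂_2 factors > 1: none. So H_1 ≅ Z.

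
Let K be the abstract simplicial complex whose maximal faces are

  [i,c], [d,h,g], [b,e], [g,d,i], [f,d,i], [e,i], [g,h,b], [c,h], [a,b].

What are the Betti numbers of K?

b_0 = 1, b_1 = 2, b_2 = 0.

Take the total order a < b < c < d < e < f < g < h < i on the vertex set. Then K (dimension 2) consists of the simplices:

  0-simplices (9): a, b, c, d, e, f, g, h, i
  1-simplices (14): ab, be, bg, bh, ch, ci, df, dg, dh, di, ei, fi, gh, gi
  2-simplices (4): bgh, dfi, dgh, dgi

Hence C_0 ≅ Z^9, C_1 ≅ Z^14, C_2 ≅ Z^4.

Boundary ∂_1: C_1 → C_0 sends each edge [p,q] (with p < q) to q − p. For instance
  ∂fi = i − f.
The 9×14 boundary matrix has rank 8 and Smith normal form diag(1,1,1,1,1,1,1,1).

The boundary map ∂_2: C_2 → C_1 sends each 2-simplex [p,q,r] to [q,r] − [p,r] + [p,q]. For instance
  ∂dgi = gi − di + dg,
  ∂bgh = gh − bh + bg.
The resulting 14×4 matrix has rank 4, and its Smith normal form has invariant factors (1,1,1,1).

From H_k ≅ ker(∂_k) / im(∂_{k+1}) we obtain:

  H_0: rank C_0 − rank ∂_1 = 9 − 8 = 1, and the invariant factors of ∂_1 are all 1, so H_0 = Z.
  H_1: rank ker ∂_1 − rank ∂_2 = (14 − 8) − 4 = 2, and the invariant factors of ∂_2 are all 1, so H_1 = Z^2.
  H_2: rank ker ∂_2 − rank ∂_3 = (4 − 4) − 0 = 0, and there is no ∂_3, so H_2 = 0.

Hence the Betti numbers are b_0 = 1, b_1 = 2, b_2 = 0.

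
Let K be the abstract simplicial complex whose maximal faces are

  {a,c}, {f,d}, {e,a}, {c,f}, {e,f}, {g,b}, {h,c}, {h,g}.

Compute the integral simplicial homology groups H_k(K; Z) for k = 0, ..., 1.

We work with the vertex ordering a < b < c < d < e < f < g < h. The simplices of K, each written with vertices in increasing order, are:

  0-simplices (8): a, b, c, d, e, f, g, h
  1-simplices (8): ac, ae, bg, cf, ch, df, ef, gh

Hence C_0 ≅ Z^8, C_1 ≅ Z^8.

∂_1: C_1 → C_0 is given by ∂[p,q] = [q] − [p]. For instance
  ∂cf = f − c.
As a 8×8 matrix over Z this has rank 7, with invariant factors (1,1,1,1,1,1,1).

Computing H_k = (kernel of ∂_k) / (image of ∂_{k+1}):

  H_0: rank C_0 − rank ∂_1 = 8 − 7 = 1, and the invariant factors of ∂_1 are all 1, so H_0 = Z.
  H_1: rank ker ∂_1 − rank ∂_2 = (8 − 7) − 0 = 1, and there is no ∂_2, so H_1 = Z.

H_0 ≅ Z,  H_1 ≅ Z.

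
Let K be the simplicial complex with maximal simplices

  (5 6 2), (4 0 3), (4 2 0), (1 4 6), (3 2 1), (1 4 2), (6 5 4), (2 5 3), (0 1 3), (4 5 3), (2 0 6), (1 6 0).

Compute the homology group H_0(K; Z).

H_0 = Z.

Order the vertices as 0 < 1 < 2 < 3 < 4 < 5 < 6. Listing each simplex with vertices in this order, K has dimension 2 with simplices:

  0-simplices (7): [0], [1], [2], [3], [4], [5], [6]
  1-simplices (18): [0,1], [0,2], [0,3], [0,4], [0,6], [1,2], [1,3], [1,4], [1,6], [2,3], [2,4], [2,5], [2,6], [3,4], [3,5], [4,5], [4,6], [5,6]
  2-simplices (12): [0,1,3], [0,1,6], [0,2,4], [0,2,6], [0,3,4], [1,2,3], [1,2,4], [1,4,6], [2,3,5], [2,5,6], [3,4,5], [4,5,6]

giving chain groups C_0 ≅ Z^7, C_1 ≅ Z^18, C_2 ≅ Z^12.

Boundary ∂_1: C_1 → C_0 sends each edge [p,q] (with p < q) to q − p. For instance
  ∂[0,1] = [1] − [0].
This gives a 7×18 integer matrix of rank 6; reducing to Smith normal form yields diagonal entries (1,1,1,1,1,1).

The boundary map ∂_2: C_2 → C_1 maps a triangle to the signed sum of its edges. For instance
  ∂[0,1,3] = [1,3] − [0,3] + [0,1],
  ∂[0,2,4] = [2,4] − [0,4] + [0,2].
This gives a 18×12 integer matrix of rank 12; reducing to Smith normal form yields diagonal entries (1,1,1,1,1,1,1,1,1,1,1,2).

Computing H_k = (kernel of ∂_k) / (image of ∂_{k+1}):

  H_0: rank C_0 − rank ∂_1 = 7 − 6 = 1, and the invariant factors of ∂_1 are all 1, so H_0 = Z.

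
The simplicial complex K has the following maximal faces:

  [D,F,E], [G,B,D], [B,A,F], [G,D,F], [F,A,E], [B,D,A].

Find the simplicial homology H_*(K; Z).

We work with the vertex ordering A < B < D < E < F < G. The simplices of K, each written with vertices in increasing order, are:

  0-simplices (6): A, B, D, E, F, G
  1-simplices (12): AB, AD, AE, AF, BD, BF, BG, DE, DF, DG, EF, FG
  2-simplices (6): ABD, ABF, AEF, BDG, DEF, DFG

Hence C_0 ≅ Z^6, C_1 ≅ Z^12, C_2 ≅ Z^6.

Boundary ∂_1: C_1 → C_0 is given by ∂[p,q] = [q] − [p]. For instance
  ∂BF = F − B.
As a 6×12 matrix over Z this has rank 5, with invariant factors (1,1,1,1,1).

Boundary ∂_2: C_2 → C_1 sends each 2-simplex [p,q,r] to [q,r] − [p,r] + [p,q]. For instance
  ∂BDG = DG − BG + BD,
  ∂DFG = FG − DG + DF.
This gives a 12×6 integer matrix of rank 6; reducing to Smith normal form yields diagonal entries (1,1,1,1,1,1).

Now H_k = ker ∂_k / im ∂_{k+1}, so:

  H_0: rank C_0 − rank ∂_1 = 6 − 5 = 1, and the invariant factors of ∂_1 are all 1, so H_0 ≅ Z.
  H_1: rank ker ∂_1 − rank ∂_2 = (12 − 5) − 6 = 1, and the invariant factors of ∂_2 are all 1, so H_1 ≅ Z.
  H_2: rank ker ∂_2 − rank ∂_3 = (6 − 6) − 0 = 0, and there is no ∂_3, so H_2 ≅ 0.

As a check, the Euler characteristic is 6 − 12 + 6 = 0, which agrees with 1 − 1 + 0 = 0.
(K is a triangulation of the cylinder S^1 x I.)

H_0 = Z,  H_1 = Z,  H_2 = 0.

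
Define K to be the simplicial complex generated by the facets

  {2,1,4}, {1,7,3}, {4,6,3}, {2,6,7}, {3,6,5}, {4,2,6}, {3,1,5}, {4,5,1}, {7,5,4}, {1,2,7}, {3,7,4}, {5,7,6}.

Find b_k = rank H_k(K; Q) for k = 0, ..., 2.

b_0 = 1, b_1 = 0, b_2 = 0.

K has 7 vertices, 18 edges, 12 triangles.
rank ∂_0 = 0, rank ∂_1 = 6 ⇒ b_0 = 7 − 0 − 6 = 1; all invariant factors of ∂_1 are 1 so no torsion. So H_0 = Z.
rank ∂_1 = 6, rank ∂_2 = 12 ⇒ b_1 = 18 − 6 − 12 = 0; ∂_2 has invariant factor(s) [2] giving torsion. So H_1 = Z/2.
rank ∂_2 = 12, rank ∂_3 = 0 ⇒ b_2 = 12 − 12 − 0 = 0. So H_2 = 0.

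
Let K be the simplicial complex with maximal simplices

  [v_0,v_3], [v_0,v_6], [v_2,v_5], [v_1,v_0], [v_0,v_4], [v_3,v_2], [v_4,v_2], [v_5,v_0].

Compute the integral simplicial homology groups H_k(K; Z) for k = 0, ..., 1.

H_0 ≅ Z,  H_1 ≅ Z^2.

K has 7 vertices, 8 edges.
rank ∂_0 = 0, rank ∂_1 = 6 ⇒ b_0 = 7 − 0 − 6 = 1; all invariant factors of ∂_1 are 1 so no torsion. So H_0 ≅ Z.
rank ∂_1 = 6, rank ∂_2 = 0 ⇒ b_1 = 8 − 6 − 0 = 2. So H_1 ≅ Z^2.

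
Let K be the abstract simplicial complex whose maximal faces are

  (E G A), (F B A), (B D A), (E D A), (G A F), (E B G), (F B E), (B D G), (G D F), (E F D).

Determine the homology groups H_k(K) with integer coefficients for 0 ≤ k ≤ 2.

Order the vertices as A < B < D < E < F < G. Listing each simplex with vertices in this order, K has dimension 2 with simplices:

  0-simplices (6): A, B, D, E, F, G
  1-simplices (15): AB, AD, AE, AF, AG, BD, BE, BF, BG, DE, DF, DG, EF, EG, FG
  2-simplices (10): ABD, ABF, ADE, AEG, AFG, BDG, BEF, BEG, DEF, DFG

giving chain groups C_0 ≅ Z^6, C_1 ≅ Z^15, C_2 ≅ Z^10.

The boundary map ∂_1: C_1 → C_0 is given by ∂[p,q] = [q] − [p]. For instance
  ∂AF = F − A.
This gives a 6×15 integer matrix of rank 5; reducing to Smith normal form yields diagonal entries (1,1,1,1,1).

∂_2: C_2 → C_1 acts by ∂[p,q,r] = [q,r] − [p,r] + [p,q]. For instance
  ∂AEG = EG − AG + AE,
  ∂DEF = EF − DF + DE.
The resulting 15×10 matrix has rank 10, and its Smith normal form has invariant factors (1,1,1,1,1,1,1,1,1,2).

From H_k ≅ ker(∂_k) / im(∂_{k+1}) we obtain:

  H_0: rank C_0 − rank ∂_1 = 6 − 5 = 1, and the invariant factors of ∂_1 are all 1, so H_0 ≅ Z.
  H_1: rank ker ∂_1 − rank ∂_2 = (15 − 5) − 10 = 0, and ∂_2 has invariant factor 2 > 1, so H_1 ≅ Z/2Z.
  H_2: rank ker ∂_2 − rank ∂_3 = (10 − 10) − 0 = 0, and there is no ∂_3, so H_2 ≅ 0.

(K is a triangulation of the real projective plane RP^2.)

H_0 ≅ Z,  H_1 ≅ Z/2Z,  H_2 = 0.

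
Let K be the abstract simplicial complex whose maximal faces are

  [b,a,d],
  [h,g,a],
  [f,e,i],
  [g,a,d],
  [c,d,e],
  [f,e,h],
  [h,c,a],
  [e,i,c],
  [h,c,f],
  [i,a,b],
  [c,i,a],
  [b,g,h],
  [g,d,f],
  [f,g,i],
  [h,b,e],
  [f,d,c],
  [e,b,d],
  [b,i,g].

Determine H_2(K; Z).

H_2 = 0.

Take the total order a < b < c < d < e < f < g < h < i on the vertex set. Then K (dimension 2) consists of the simplices:

  0-simplices (9): a, b, c, d, e, f, g, h, i
  1-simplices (27): ab, ac, ad, ag, ah, ai, bd, be, bg, bh, bi, cd, ce, cf, ch, ci, de, df, dg, ef, eh, ei, fg, fh, fi, gh, gi
  2-simplices (18): abd, abi, ach, aci, adg, agh, bde, beh, bgh, bgi, cde, cdf, cei, cfh, dfg, efh, efi, fgi

so the chain groups are C_0 ≅ Z^9, C_1 ≅ Z^27, C_2 ≅ Z^18.

The boundary map ∂_1: C_1 → C_0 sends each edge [p,q] (with p < q) to q − p. For instance
  ∂de = e − d.
This gives a 9×27 integer matrix of rank 8; reducing to Smith normal form yields diagonal entries (1,1,1,1,1,1,1,1).

∂_2: C_2 → C_1 maps a triangle to the signed sum of its edges. For instance
  ∂agh = gh − ah + ag,
  ∂aci = ci − ai + ac.
This gives a 27×18 integer matrix of rank 18; reducing to Smith normal form yields diagonal entries (1,1,1,1,1,1,1,1,1,1,1,1,1,1,1,1,1,2).

Computing H_k = (kernel of ∂_k) / (image of ∂_{k+1}):

  H_2: rank ker ∂_2 − rank ∂_3 = (18 − 18) − 0 = 0, and there is no ∂_3, so H_2 = 0.

(K is a triangulation of the Klein bottle.)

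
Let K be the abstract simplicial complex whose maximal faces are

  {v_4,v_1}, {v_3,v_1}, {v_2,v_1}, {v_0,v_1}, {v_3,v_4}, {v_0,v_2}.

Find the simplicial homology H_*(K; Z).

H_0 = Z,  H_1 = Z^2.

Take the total order v_0 < v_1 < v_2 < v_3 < v_4 on the vertex set. Then K (dimension 1) consists of the simplices:

  0-simplices (5): [v_0], [v_1], [v_2], [v_3], [v_4]
  1-simplices (6): [v_0,v_1], [v_0,v_2], [v_1,v_2], [v_1,v_3], [v_1,v_4], [v_3,v_4]

giving chain groups C_0 ≅ Z^5, C_1 ≅ Z^6.

Boundary ∂_1: C_1 → C_0 is given by ∂[p,q] = [q] − [p]. For instance
  ∂[v_0,v_2] = [v_2] − [v_0].
The resulting 5×6 matrix has rank 4, and its Smith normal form has invariant factors (1,1,1,1).

Reading off H_k = ker ∂_k / im ∂_{k+1}:

  H_0: rank C_0 − rank ∂_1 = 5 − 4 = 1, and the invariant factors of ∂_1 are all 1, so H_0 = Z.
  H_1: rank ker ∂_1 − rank ∂_2 = (6 − 4) − 0 = 2, and there is no ∂_2, so H_1 = Z^2.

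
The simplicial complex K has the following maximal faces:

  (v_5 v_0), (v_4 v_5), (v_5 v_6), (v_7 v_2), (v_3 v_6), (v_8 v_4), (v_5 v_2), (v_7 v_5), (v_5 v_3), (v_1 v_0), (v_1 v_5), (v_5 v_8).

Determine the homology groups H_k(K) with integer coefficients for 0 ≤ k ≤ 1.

H_0 ≅ Z,  H_1 ≅ Z^4.

K has 9 vertices, 12 edges.
rank ∂_0 = 0, rank ∂_1 = 8 ⇒ b_0 = 9 − 0 − 8 = 1; all invariant factors of ∂_1 are 1 so no torsion. So H_0 ≅ Z.
rank ∂_1 = 8, rank ∂_2 = 0 ⇒ b_1 = 12 − 8 − 0 = 4. So H_1 ≅ Z^4.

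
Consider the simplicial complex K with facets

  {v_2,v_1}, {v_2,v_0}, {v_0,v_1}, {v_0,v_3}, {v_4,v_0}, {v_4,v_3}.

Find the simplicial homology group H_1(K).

H_1 = Z^2.

Order the vertices as v_0 < v_1 < v_2 < v_3 < v_4. Listing each simplex with vertices in this order, K has dimension 1 with simplices:

  0-simplices (5): [v_0], [v_1], [v_2], [v_3], [v_4]
  1-simplices (6): [v_0,v_1], [v_0,v_2], [v_0,v_3], [v_0,v_4], [v_1,v_2], [v_3,v_4]

so the chain groups are C_0 ≅ Z^5, C_1 ≅ Z^6.

Boundary ∂_1: C_1 → C_0 sends each edge [p,q] (with p < q) to q − p. For instance
  ∂[v_0,v_3] = [v_3] − [v_0].
As a 5×6 matrix over Z this has rank 4, with invariant factors (1,1,1,1).

Now H_k = ker ∂_k / im ∂_{k+1}, so:

  H_1: rank ker ∂_1 − rank ∂_2 = (6 − 4) − 0 = 2, and there is no ∂_2, so H_1 ≅ Z^2.

(K is a triangulation of a wedge of 2 circles.)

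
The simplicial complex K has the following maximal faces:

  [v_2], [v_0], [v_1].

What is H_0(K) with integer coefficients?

H_0 ≅ Z^3.

K has 3 vertices.
rank ∂_0 = 0, rank ∂_1 = 0 ⇒ b_0 = 3 − 0 − 0 = 3. So H_0 = Z^3.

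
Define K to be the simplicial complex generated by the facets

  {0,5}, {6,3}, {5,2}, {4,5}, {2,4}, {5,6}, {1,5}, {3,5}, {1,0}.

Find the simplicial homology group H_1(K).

K has 7 vertices, 9 edges.
rank ∂_1 = 6, rank ∂_2 = 0 ⇒ b_1 = 9 − 6 − 0 = 3. So H_1 ≅ Z^3.

H_1 = Z^3.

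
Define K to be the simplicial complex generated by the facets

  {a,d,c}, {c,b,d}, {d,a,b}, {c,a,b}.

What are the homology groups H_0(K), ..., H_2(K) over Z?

We work with the vertex ordering a < b < c < d. The simplices of K, each written with vertices in increasing order, are:

  0-simplices (4): a, b, c, d
  1-simplices (6): ab, ac, ad, bc, bd, cd
  2-simplices (4): abc, abd, acd, bcd

Hence C_0 ≅ Z^4, C_1 ≅ Z^6, C_2 ≅ Z^4.

Boundary ∂_1: C_1 → C_0 is given by ∂[p,q] = [q] − [p].
This gives a 4×6 integer matrix of rank 3; reducing to Smith normal form yields diagonal entries (1,1,1).

The boundary map ∂_2: C_2 → C_1 maps a triangle to the signed sum of its edges. For instance
  ∂acd = cd − ad + ac,
  ∂bcd = cd − bd + bc.
The 6×4 boundary matrix has rank 3 and Smith normal form diag(1,1,1).

Computing H_k = (kernel of ∂_k) / (image of ∂_{k+1}):

  H_0: rank C_0 − rank ∂_1 = 4 − 3 = 1, and the invariant factors of ∂_1 are all 1, so H_0 = Z.
  H_1: rank ker ∂_1 − rank ∂_2 = (6 − 3) − 3 = 0, and the invariant factors of ∂_2 are all 1, so H_1 = 0.
  H_2: rank ker ∂_2 − rank ∂_3 = (4 − 3) − 0 = 1, and there is no ∂_3, so H_2 = Z.

H_0 ≅ Z,  H_1 = 0,  H_2 ≅ Z.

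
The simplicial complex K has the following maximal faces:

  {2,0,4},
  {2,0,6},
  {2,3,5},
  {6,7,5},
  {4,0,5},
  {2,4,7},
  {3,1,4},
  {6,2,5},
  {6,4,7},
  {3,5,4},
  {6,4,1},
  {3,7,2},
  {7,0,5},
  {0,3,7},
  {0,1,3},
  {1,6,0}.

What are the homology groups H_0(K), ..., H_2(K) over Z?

H_0 ≅ Z,  H_1 ≅ Z^2,  H_2 ≅ Z.

Fix the vertex order 0 < 1 < 2 < 3 < 4 < 5 < 6 < 7 and write every simplex with vertices in increasing order. Then dim K = 2 and the simplices of K are:

  0-simplices (8): [0], [1], [2], [3], [4], [5], [6], [7]
  1-simplices (24): (24 of them)
  2-simplices (16): [0,1,3], [0,1,6], [0,2,4], [0,2,6], [0,3,7], [0,4,5], [0,5,7], [1,3,4], [1,4,6], [2,3,5], [2,3,7], [2,4,7], [2,5,6], [3,4,5], [4,6,7], [5,6,7]

so the chain groups are C_0 ≅ Z^8, C_1 ≅ Z^24, C_2 ≅ Z^16.

Boundary ∂_1: C_1 → C_0 maps an edge to its endpoints' difference, ∂[p,q] = q − p.
As a 8×24 matrix over Z this has rank 7, with invariant factors (1,1,1,1,1,1,1).

∂_2: C_2 → C_1 maps a triangle to the signed sum of its edges. For instance
  ∂[0,2,4] = [2,4] − [0,4] + [0,2],
  ∂[0,2,6] = [2,6] − [0,6] + [0,2].
The resulting 24×16 matrix has rank 15, and its Smith normal form has invariant factors (1,1,1,1,1,1,1,1,1,1,1,1,1,1,1).

From H_k ≅ ker(∂_k) / im(∂_{k+1}) we obtain:

  H_0: rank C_0 − rank ∂_1 = 8 − 7 = 1, and the invariant factors of ∂_1 are all 1, so H_0 = Z.
  H_1: rank ker ∂_1 − rank ∂_2 = (24 − 7) − 15 = 2, and the invariant factors of ∂_2 are all 1, so H_1 = Z^2.
  H_2: rank ker ∂_2 − rank ∂_3 = (16 − 15) − 0 = 1, and there is no ∂_3, so H_2 = Z.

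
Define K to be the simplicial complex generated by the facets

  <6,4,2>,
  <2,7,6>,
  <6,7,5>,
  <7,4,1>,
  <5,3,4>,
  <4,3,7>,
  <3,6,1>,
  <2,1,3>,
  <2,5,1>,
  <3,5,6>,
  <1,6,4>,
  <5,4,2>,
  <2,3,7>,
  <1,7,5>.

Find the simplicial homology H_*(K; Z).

H_0 = Z,  H_1 = Z^2,  H_2 = Z.

Fix the vertex order 1 < 2 < 3 < 4 < 5 < 6 < 7 and write every simplex with vertices in increasing order. Then dim K = 2 and the simplices of K are:

  0-simplices (7): [1], [2], [3], [4], [5], [6], [7]
  1-simplices (21): [1,2], [1,3], [1,4], [1,5], [1,6], [1,7], [2,3], [2,4], [2,5], [2,6], [2,7], [3,4], [3,5], [3,6], [3,7], [4,5], [4,6], [4,7], [5,6], [5,7], [6,7]
  2-simplices (14): [1,2,3], [1,2,5], [1,3,6], [1,4,6], [1,4,7], [1,5,7], [2,3,7], [2,4,5], [2,4,6], [2,6,7], [3,4,5], [3,4,7], [3,5,6], [5,6,7]

Hence C_0 ≅ Z^7, C_1 ≅ Z^21, C_2 ≅ Z^14.

∂_1: C_1 → C_0 sends each edge [p,q] (with p < q) to q − p. For instance
  ∂[1,2] = [2] − [1].
This gives a 7×21 integer matrix of rank 6; reducing to Smith normal form yields diagonal entries (1,1,1,1,1,1).

The boundary map ∂_2: C_2 → C_1 sends each 2-simplex [p,q,r] to [q,r] − [p,r] + [p,q]. For instance
  ∂[3,4,5] = [4,5] − [3,5] + [3,4],
  ∂[2,3,7] = [3,7] − [2,7] + [2,3].
This gives a 21×14 integer matrix of rank 13; reducing to Smith normal form yields diagonal entries (1,1,1,1,1,1,1,1,1,1,1,1,1).

From H_k ≅ ker(∂_k) / im(∂_{k+1}) we obtain:

  H_0: rank C_0 − rank ∂_1 = 7 − 6 = 1, and the invariant factors of ∂_1 are all 1, so H_0 ≅ Z.
  H_1: rank ker ∂_1 − rank ∂_2 = (21 − 6) − 13 = 2, and the invariant factors of ∂_2 are all 1, so H_1 ≅ Z^2.
  H_2: rank ker ∂_2 − rank ∂_3 = (14 − 13) − 0 = 1, and there is no ∂_3, so H_2 ≅ Z.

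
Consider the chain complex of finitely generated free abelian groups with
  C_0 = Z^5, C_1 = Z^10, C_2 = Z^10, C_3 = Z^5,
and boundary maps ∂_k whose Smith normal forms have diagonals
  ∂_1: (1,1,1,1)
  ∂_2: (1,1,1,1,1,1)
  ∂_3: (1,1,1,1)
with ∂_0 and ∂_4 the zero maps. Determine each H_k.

H_0 = Z,  H_1 = 0,  H_2 = 0,  H_3 = Z.

H_0: b_0 = 5 − 0 − 4 = 1; torsion from ∂_1 factors > 1: none. So H_0 = Z.
H_1: b_1 = 10 − 4 − 6 = 0; torsion from ∂_2 factors > 1: none. So H_1 = 0.
H_2: b_2 = 10 − 6 − 4 = 0; torsion from ∂_3 factors > 1: none. So H_2 = 0.
H_3: b_3 = 5 − 4 − 0 = 1; torsion from ∂_4 factors > 1: none. So H_3 = Z.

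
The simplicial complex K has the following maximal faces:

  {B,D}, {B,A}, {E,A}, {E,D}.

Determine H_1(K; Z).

Take the total order A < B < D < E on the vertex set. Then K (dimension 1) consists of the simplices:

  0-simplices (4): A, B, D, E
  1-simplices (4): AB, AE, BD, DE

so the chain groups are C_0 ≅ Z^4, C_1 ≅ Z^4.

∂_1: C_1 → C_0 sends each edge [p,q] (with p < q) to q − p. For instance
  ∂AE = E − A.
The 4×4 boundary matrix has rank 3 and Smith normal form diag(1,1,1).

Computing H_k = (kernel of ∂_k) / (image of ∂_{k+1}):

  H_1: rank ker ∂_1 − rank ∂_2 = (4 − 3) − 0 = 1, and there is no ∂_2, so H_1 = Z.

H_1 = Z.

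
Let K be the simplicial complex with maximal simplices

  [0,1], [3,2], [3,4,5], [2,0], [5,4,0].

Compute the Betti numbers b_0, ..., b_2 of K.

Take the total order 0 < 1 < 2 < 3 < 4 < 5 on the vertex set. Then K (dimension 2) consists of the simplices:

  0-simplices (6): [0], [1], [2], [3], [4], [5]
  1-simplices (8): [0,1], [0,2], [0,4], [0,5], [2,3], [3,4], [3,5], [4,5]
  2-simplices (2): [0,4,5], [3,4,5]

Hence C_0 ≅ Z^6, C_1 ≅ Z^8, C_2 ≅ Z^2.

The boundary map ∂_1: C_1 → C_0 is given by ∂[p,q] = [q] − [p]. For instance
  ∂[3,5] = [5] − [3].
The 6×8 boundary matrix has rank 5 and Smith normal form diag(1,1,1,1,1).

Boundary ∂_2: C_2 → C_1 acts by ∂[p,q,r] = [q,r] − [p,r] + [p,q]. For instance
  ∂[0,4,5] = [4,5] − [0,5] + [0,4],
  ∂[3,4,5] = [4,5] − [3,5] + [3,4].
This gives a 8×2 integer matrix of rank 2; reducing to Smith normal form yields diagonal entries (1,1).

From H_k ≅ ker(∂_k) / im(∂_{k+1}) we obtain:

  H_0: rank C_0 − rank ∂_1 = 6 − 5 = 1, and the invariant factors of ∂_1 are all 1, so H_0 ≅ Z.
  H_1: rank ker ∂_1 − rank ∂_2 = (8 − 5) − 2 = 1, and the invariant factors of ∂_2 are all 1, so H_1 ≅ Z.
  H_2: rank ker ∂_2 − rank ∂_3 = (2 − 2) − 0 = 0, and there is no ∂_3, so H_2 ≅ 0.

Hence the Betti numbers are b_0 = 1, b_1 = 1, b_2 = 0.

b_0 = 1, b_1 = 1, b_2 = 0.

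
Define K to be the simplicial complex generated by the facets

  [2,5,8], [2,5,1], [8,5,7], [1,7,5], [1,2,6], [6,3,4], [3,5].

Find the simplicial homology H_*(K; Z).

We work with the vertex ordering 1 < 2 < 3 < 4 < 5 < 6 < 7 < 8. The simplices of K, each written with vertices in increasing order, are:

  0-simplices (8): [1], [2], [3], [4], [5], [6], [7], [8]
  1-simplices (14): [1,2], [1,5], [1,6], [1,7], [2,5], [2,6], [2,8], [3,4], [3,5], [3,6], [4,6], [5,7], [5,8], [7,8]
  2-simplices (6): [1,2,5], [1,2,6], [1,5,7], [2,5,8], [3,4,6], [5,7,8]

Hence C_0 ≅ Z^8, C_1 ≅ Z^14, C_2 ≅ Z^6.

∂_1: C_1 → C_0 sends each edge [p,q] (with p < q) to q − p. For instance
  ∂[1,5] = [5] − [1].
The 8×14 boundary matrix has rank 7 and Smith normal form diag(1,1,1,1,1,1,1).

The boundary map ∂_2: C_2 → C_1 sends each 2-simplex [p,q,r] to [q,r] − [p,r] + [p,q]. For instance
  ∂[1,2,5] = [2,5] − [1,5] + [1,2],
  ∂[2,5,8] = [5,8] − [2,8] + [2,5].
This gives a 14×6 integer matrix of rank 6; reducing to Smith normal form yields diagonal entries (1,1,1,1,1,1).

Reading off H_k = ker ∂_k / im ∂_{k+1}:

  H_0: rank C_0 − rank ∂_1 = 8 − 7 = 1, and the invariant factors of ∂_1 are all 1, so H_0 = Z.
  H_1: rank ker ∂_1 − rank ∂_2 = (14 − 7) − 6 = 1, and the invariant factors of ∂_2 are all 1, so H_1 = Z.
  H_2: rank ker ∂_2 − rank ∂_3 = (6 − 6) − 0 = 0, and there is no ∂_3, so H_2 = 0.

H_0 = Z,  H_1 = Z,  H_2 = 0.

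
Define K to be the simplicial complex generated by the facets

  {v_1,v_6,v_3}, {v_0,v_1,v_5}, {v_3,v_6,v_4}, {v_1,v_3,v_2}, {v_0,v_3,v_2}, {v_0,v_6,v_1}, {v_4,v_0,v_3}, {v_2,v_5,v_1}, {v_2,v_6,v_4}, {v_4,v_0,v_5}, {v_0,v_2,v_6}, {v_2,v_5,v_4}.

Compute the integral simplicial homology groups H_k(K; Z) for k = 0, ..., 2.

Take the total order v_0 < v_1 < v_2 < v_3 < v_4 < v_5 < v_6 on the vertex set. Then K (dimension 2) consists of the simplices:

  0-simplices (7): [v_0], [v_1], [v_2], [v_3], [v_4], [v_5], [v_6]
  1-simplices (18): (18 of them)
  2-simplices (12): (12 of them)

Hence C_0 ≅ Z^7, C_1 ≅ Z^18, C_2 ≅ Z^12.

The boundary map ∂_1: C_1 → C_0 maps an edge to its endpoints' difference, ∂[p,q] = q − p. For instance
  ∂[v_0,v_2] = [v_2] − [v_0].
As a 7×18 matrix over Z this has rank 6, with invariant factors (1,1,1,1,1,1).

The boundary map ∂_2: C_2 → C_1 sends each 2-simplex [p,q,r] to [q,r] − [p,r] + [p,q]. For instance
  ∂[v_0,v_4,v_5] = [v_4,v_5] − [v_0,v_5] + [v_0,v_4],
  ∂[v_2,v_4,v_5] = [v_4,v_5] − [v_2,v_5] + [v_2,v_4].
The 18×12 boundary matrix has rank 12 and Smith normal form diag(1,1,1,1,1,1,1,1,1,1,1,2).

Computing H_k = (kernel of ∂_k) / (image of ∂_{k+1}):

  H_0: rank C_0 − rank ∂_1 = 7 − 6 = 1, and the invariant factors of ∂_1 are all 1, so H_0 = Z.
  H_1: rank ker ∂_1 − rank ∂_2 = (18 − 6) − 12 = 0, and ∂_2 has invariant factor 2 > 1, so H_1 = Z/2.
  H_2: rank ker ∂_2 − rank ∂_3 = (12 − 12) − 0 = 0, and there is no ∂_3, so H_2 = 0.

As a check, the Euler characteristic is 7 − 18 + 12 = 1, which agrees with 1 − 0 + 0 = 1.

H_0 ≅ Z,  H_1 ≅ Z/2,  H_2 = 0.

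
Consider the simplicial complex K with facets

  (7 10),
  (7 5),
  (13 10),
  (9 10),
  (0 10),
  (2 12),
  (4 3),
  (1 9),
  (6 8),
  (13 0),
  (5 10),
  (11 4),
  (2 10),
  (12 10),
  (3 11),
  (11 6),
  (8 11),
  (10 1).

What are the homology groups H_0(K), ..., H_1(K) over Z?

Take the total order 0 < 1 < 2 < 3 < 4 < 5 < 6 < 7 < 8 < 9 < 10 < 11 < 12 < 13 on the vertex set. Then K (dimension 1) consists of the simplices:

  0-simplices (14): [0], [1], [2], [3], [4], [5], [6], [7], [8], [9], [10], [11], [12], [13]
  1-simplices (18): [0,10], [0,13], [1,9], [1,10], [2,10], [2,12], [3,4], [3,11], [4,11], [5,7], [5,10], [6,8], [6,11], [7,10], [8,11], [9,10], [10,12], [10,13]

Hence C_0 ≅ Z^14, C_1 ≅ Z^18.

Boundary ∂_1: C_1 → C_0 is given by ∂[p,q] = [q] − [p].
As a 14×18 matrix over Z this has rank 12, with invariant factors (1,1,1,1,1,1,1,1,1,1,1,1).

From H_k ≅ ker(∂_k) / im(∂_{k+1}) we obtain:

  H_0: rank C_0 − rank ∂_1 = 14 − 12 = 2, and the invariant factors of ∂_1 are all 1, so H_0 = Z^2.
  H_1: rank ker ∂_1 − rank ∂_2 = (18 − 12) − 0 = 6, and there is no ∂_2, so H_1 = Z^6.

H_0 ≅ Z^2,  H_1 ≅ Z^6.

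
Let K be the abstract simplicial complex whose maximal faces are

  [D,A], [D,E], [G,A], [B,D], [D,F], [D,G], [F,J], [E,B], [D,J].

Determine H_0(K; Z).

H_0 ≅ Z.

Order the vertices as A < B < D < E < F < G < J. Listing each simplex with vertices in this order, K has dimension 1 with simplices:

  0-simplices (7): A, B, D, E, F, G, J
  1-simplices (9): AD, AG, BD, BE, DE, DF, DG, DJ, FJ

so the chain groups are C_0 ≅ Z^7, C_1 ≅ Z^9.

The boundary map ∂_1: C_1 → C_0 sends each edge [p,q] (with p < q) to q − p. For instance
  ∂AG = G − A.
The 7×9 boundary matrix has rank 6 and Smith normal form diag(1,1,1,1,1,1).

Computing H_k = (kernel of ∂_k) / (image of ∂_{k+1}):

  H_0: rank C_0 − rank ∂_1 = 7 − 6 = 1, and the invariant factors of ∂_1 are all 1, so H_0 ≅ Z.

(K is a triangulation of a wedge of 3 circles.)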